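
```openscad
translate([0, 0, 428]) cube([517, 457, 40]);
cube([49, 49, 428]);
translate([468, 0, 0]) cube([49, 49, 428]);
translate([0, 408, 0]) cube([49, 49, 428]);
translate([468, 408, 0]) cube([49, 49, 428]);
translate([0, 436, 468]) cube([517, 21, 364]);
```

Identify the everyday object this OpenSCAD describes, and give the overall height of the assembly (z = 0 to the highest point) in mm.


A chair. The overall height is 832 mm.

A slab on four corner posts with a tall panel at the back — a chair. The seat slab sits at z = 428 with thickness 40, and the 364 mm backrest starts at the seat top, so the overall height is 428 + 40 + 364 = 832 mm.


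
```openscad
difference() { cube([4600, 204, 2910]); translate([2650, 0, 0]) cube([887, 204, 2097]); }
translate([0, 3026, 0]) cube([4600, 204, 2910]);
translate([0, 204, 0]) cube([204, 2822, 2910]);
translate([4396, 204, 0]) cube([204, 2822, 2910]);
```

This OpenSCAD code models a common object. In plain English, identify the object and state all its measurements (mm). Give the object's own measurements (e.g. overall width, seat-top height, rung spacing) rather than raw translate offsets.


A single room: four walls, each 2910 mm tall and 204 mm thick, enclosing an outside footprint 4600×3230 mm (x × y), no floor or roof. The front and back walls (−y and +y sides) run the full x-width; the side walls fit between their inner faces. A door opening 887 mm wide and 2097 mm tall is cut through the front wall from the floor up, its −x edge 2650 mm from the wall's −x end.


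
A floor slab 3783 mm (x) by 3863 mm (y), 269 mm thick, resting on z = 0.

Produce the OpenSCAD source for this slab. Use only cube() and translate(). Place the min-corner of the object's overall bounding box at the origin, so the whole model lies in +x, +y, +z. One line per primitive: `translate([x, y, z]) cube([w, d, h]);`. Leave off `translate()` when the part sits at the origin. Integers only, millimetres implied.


cube([3783, 3863, 269]);


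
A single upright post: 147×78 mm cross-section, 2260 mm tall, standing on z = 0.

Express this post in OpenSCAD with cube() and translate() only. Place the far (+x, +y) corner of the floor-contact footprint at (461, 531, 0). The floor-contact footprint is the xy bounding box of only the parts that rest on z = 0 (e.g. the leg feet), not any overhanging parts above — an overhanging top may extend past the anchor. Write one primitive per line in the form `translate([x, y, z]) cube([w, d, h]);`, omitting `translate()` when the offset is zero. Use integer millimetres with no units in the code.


translate([314, 453, 0]) cube([147, 78, 2260]);


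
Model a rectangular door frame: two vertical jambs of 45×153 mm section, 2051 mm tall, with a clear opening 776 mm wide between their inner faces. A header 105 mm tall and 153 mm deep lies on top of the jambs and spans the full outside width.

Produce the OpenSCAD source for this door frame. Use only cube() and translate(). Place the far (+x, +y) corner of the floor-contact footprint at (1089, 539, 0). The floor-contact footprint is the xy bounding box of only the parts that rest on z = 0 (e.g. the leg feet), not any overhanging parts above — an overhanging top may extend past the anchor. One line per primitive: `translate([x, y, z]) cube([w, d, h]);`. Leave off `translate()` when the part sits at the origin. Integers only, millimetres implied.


translate([223, 386, 0]) cube([45, 153, 2051]);
translate([1044, 386, 0]) cube([45, 153, 2051]);
translate([223, 386, 2051]) cube([866, 153, 105]);


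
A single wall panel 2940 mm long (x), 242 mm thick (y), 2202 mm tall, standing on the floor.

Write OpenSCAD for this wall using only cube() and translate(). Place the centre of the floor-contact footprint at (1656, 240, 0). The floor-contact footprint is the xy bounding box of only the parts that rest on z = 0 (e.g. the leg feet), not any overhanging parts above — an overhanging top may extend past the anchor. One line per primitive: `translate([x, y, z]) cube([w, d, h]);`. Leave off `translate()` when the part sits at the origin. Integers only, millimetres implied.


translate([186, 119, 0]) cube([2940, 242, 2202]);


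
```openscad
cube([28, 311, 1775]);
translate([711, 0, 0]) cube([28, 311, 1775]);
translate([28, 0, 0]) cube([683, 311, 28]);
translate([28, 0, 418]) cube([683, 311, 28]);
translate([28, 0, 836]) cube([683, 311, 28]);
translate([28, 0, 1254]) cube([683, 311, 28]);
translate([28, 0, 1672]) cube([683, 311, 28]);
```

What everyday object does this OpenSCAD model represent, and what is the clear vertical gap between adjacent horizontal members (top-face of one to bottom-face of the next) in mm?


A bookshelf. The clear shelf gap is 390 mm.

Two tall side panels with 5 horizontal boards between them — a bookshelf. The first two shelf undersides are at z = 0 and z = 418; with shelf thickness 28, the clear gap is 418 − 0 − 28 = 390 mm.


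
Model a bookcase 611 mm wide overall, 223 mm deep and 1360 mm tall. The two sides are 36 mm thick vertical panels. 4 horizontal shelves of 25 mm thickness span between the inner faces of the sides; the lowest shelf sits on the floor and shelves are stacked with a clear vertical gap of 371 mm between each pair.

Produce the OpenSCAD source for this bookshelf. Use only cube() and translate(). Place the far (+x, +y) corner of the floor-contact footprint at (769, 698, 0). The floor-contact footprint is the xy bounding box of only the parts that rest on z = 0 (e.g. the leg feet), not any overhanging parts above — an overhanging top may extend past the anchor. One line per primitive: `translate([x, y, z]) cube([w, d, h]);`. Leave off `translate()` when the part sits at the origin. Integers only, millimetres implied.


translate([158, 475, 0]) cube([36, 223, 1360]);
translate([733, 475, 0]) cube([36, 223, 1360]);
translate([194, 475, 0]) cube([539, 223, 25]);
translate([194, 475, 396]) cube([539, 223, 25]);
translate([194, 475, 792]) cube([539, 223, 25]);
translate([194, 475, 1188]) cube([539, 223, 25]);


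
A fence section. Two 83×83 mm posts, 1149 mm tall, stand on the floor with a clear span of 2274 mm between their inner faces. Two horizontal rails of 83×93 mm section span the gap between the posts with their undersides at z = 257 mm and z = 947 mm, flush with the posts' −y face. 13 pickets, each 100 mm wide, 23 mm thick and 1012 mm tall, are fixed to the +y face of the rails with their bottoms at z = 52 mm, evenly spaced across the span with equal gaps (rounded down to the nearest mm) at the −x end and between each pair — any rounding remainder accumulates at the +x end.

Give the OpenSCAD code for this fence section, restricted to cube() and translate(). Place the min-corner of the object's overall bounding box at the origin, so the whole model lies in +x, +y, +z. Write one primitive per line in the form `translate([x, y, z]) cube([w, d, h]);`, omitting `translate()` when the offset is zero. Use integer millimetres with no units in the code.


cube([83, 83, 1149]);
translate([2357, 0, 0]) cube([83, 83, 1149]);
translate([83, 0, 257]) cube([2274, 83, 93]);
translate([83, 0, 947]) cube([2274, 83, 93]);
translate([152, 83, 52]) cube([100, 23, 1012]);
translate([321, 83, 52]) cube([100, 23, 1012]);
translate([490, 83, 52]) cube([100, 23, 1012]);
translate([659, 83, 52]) cube([100, 23, 1012]);
translate([828, 83, 52]) cube([100, 23, 1012]);
translate([997, 83, 52]) cube([100, 23, 1012]);
translate([1166, 83, 52]) cube([100, 23, 1012]);
translate([1335, 83, 52]) cube([100, 23, 1012]);
translate([1504, 83, 52]) cube([100, 23, 1012]);
translate([1673, 83, 52]) cube([100, 23, 1012]);
translate([1842, 83, 52]) cube([100, 23, 1012]);
translate([2011, 83, 52]) cube([100, 23, 1012]);
translate([2180, 83, 52]) cube([100, 23, 1012]);


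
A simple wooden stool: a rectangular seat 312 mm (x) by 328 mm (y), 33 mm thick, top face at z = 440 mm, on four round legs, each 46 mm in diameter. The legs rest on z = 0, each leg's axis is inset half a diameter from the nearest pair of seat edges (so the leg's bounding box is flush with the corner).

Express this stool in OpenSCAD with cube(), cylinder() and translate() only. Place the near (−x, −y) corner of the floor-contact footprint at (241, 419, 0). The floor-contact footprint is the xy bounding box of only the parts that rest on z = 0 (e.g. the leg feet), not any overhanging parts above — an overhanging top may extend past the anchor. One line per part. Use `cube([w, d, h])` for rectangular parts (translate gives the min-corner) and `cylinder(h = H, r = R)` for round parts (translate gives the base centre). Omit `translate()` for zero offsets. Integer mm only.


translate([241, 419, 407]) cube([312, 328, 33]);
translate([264, 442, 0]) cylinder(h = 407, r = 23);
translate([530, 442, 0]) cylinder(h = 407, r = 23);
translate([264, 724, 0]) cylinder(h = 407, r = 23);
translate([530, 724, 0]) cylinder(h = 407, r = 23);


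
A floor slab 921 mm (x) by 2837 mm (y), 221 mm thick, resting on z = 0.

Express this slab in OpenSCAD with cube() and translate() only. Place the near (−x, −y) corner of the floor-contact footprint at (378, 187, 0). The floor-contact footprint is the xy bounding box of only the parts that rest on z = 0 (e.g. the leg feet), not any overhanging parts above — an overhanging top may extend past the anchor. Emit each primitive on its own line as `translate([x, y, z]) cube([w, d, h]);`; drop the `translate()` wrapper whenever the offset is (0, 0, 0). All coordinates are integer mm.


translate([378, 187, 0]) cube([921, 2837, 221]);


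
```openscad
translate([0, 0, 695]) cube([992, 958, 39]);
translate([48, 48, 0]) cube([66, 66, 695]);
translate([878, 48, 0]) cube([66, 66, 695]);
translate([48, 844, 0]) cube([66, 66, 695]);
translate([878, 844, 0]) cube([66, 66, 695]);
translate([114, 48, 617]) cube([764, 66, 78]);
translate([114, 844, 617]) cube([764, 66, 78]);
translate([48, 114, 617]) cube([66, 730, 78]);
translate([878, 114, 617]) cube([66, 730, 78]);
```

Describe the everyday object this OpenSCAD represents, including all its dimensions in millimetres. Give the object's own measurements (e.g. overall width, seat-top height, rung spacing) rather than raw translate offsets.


A table: top 992 mm (x) × 958 mm (y), 39 mm thick, upper face at z = 734 mm, on four 66×66 mm square legs, each inset 48 mm from the nearest pair of top edges from z = 0 to the bottom of the top. Four apron rails, 66 mm thick and 78 mm tall, run between adjacent legs with their top edges flush with the underside of the top and their outer faces flush with the legs' outer faces.


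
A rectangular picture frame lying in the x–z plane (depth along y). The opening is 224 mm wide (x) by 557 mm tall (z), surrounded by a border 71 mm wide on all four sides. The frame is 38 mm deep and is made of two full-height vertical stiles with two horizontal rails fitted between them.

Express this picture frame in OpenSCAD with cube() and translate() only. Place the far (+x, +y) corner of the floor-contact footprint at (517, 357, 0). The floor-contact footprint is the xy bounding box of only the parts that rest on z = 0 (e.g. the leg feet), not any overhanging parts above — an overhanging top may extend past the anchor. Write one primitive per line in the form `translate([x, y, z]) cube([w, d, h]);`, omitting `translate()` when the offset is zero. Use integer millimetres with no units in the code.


translate([151, 319, 0]) cube([71, 38, 699]);
translate([446, 319, 0]) cube([71, 38, 699]);
translate([222, 319, 0]) cube([224, 38, 71]);
translate([222, 319, 628]) cube([224, 38, 71]);


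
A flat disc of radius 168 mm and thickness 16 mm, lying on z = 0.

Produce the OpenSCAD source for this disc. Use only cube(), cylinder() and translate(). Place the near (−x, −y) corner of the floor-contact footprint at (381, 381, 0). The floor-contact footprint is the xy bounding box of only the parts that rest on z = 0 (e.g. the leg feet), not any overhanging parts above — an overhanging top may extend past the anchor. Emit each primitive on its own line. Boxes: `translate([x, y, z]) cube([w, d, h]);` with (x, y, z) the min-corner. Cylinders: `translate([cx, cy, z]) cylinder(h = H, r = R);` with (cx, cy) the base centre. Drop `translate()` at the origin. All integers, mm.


translate([549, 549, 0]) cylinder(h = 16, r = 168);


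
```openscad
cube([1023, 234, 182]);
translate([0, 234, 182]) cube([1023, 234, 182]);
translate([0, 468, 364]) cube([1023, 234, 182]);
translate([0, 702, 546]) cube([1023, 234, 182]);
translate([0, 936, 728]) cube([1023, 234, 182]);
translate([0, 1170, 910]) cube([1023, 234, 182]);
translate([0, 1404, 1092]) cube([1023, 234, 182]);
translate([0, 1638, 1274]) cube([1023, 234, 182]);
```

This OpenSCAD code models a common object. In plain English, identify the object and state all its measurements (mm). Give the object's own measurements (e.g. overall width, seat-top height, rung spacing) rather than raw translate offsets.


A straight staircase of 8 solid steps. Each step is 1023 mm wide (x), 234 mm deep (y, the going) and 182 mm tall (the rise). The first step rests on the floor; each subsequent step sits one going further in +y and one rise higher in +z, directly behind and above the previous step with no overlap.


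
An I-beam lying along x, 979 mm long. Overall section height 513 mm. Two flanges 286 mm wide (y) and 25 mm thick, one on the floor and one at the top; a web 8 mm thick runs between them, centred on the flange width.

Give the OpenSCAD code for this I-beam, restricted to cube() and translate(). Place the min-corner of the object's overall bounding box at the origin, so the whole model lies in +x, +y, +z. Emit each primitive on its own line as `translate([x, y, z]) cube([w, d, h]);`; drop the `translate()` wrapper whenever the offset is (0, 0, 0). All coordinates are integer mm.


cube([979, 286, 25]);
translate([0, 139, 25]) cube([979, 8, 463]);
translate([0, 0, 488]) cube([979, 286, 25]);


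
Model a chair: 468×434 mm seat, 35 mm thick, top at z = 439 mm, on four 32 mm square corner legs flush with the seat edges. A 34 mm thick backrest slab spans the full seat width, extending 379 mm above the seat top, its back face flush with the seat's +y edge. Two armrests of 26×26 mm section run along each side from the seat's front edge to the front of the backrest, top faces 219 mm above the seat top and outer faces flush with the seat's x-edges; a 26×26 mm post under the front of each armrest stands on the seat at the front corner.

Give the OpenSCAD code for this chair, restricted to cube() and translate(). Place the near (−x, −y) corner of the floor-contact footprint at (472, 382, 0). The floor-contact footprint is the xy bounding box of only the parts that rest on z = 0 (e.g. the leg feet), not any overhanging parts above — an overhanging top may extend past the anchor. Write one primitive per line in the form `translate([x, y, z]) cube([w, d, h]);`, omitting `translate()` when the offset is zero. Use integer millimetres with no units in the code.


// leg_h = 439 - 35 = 404
// arm post h = 219 - 26 = 193
translate([472, 382, 404]) cube([468, 434, 35]);
translate([472, 382, 0]) cube([32, 32, 404]);
translate([908, 382, 0]) cube([32, 32, 404]);
translate([472, 784, 0]) cube([32, 32, 404]);
translate([908, 784, 0]) cube([32, 32, 404]);
translate([472, 782, 439]) cube([468, 34, 379]);
translate([472, 382, 632]) cube([26, 400, 26]);
translate([914, 382, 632]) cube([26, 400, 26]);
translate([472, 382, 439]) cube([26, 26, 193]);
translate([914, 382, 439]) cube([26, 26, 193]);


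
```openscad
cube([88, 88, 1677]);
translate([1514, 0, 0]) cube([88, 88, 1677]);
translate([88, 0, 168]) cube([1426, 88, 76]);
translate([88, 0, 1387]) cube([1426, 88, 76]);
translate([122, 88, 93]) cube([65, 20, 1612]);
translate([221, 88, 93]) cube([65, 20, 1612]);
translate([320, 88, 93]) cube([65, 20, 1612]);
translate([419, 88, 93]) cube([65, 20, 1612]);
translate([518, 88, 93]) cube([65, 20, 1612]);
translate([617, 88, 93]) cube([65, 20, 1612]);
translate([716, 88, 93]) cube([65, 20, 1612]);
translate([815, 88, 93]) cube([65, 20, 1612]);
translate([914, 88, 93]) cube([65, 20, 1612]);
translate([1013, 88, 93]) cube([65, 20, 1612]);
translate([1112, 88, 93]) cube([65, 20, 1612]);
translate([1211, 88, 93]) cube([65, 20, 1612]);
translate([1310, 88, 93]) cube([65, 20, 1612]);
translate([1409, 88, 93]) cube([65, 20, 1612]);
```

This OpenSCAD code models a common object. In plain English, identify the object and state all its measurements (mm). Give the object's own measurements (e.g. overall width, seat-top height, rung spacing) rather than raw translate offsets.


A fence section. Two 88×88 mm posts, 1677 mm tall, stand on the floor with a clear span of 1426 mm between their inner faces. Two horizontal rails of 88×76 mm section span the gap between the posts with their undersides at z = 168 mm and z = 1387 mm, flush with the posts' −y face. 14 pickets, each 65 mm wide, 20 mm thick and 1612 mm tall, are fixed to the +y face of the rails with their bottoms at z = 93 mm, spaced across the span with a 34 mm gap after the −x post and between neighbouring pickets, with 40 mm left before the +x post.


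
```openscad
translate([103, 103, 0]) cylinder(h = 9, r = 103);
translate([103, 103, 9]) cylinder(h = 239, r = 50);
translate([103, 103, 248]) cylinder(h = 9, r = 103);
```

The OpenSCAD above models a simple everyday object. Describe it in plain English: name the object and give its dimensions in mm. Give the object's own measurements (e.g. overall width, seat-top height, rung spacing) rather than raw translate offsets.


A spool: two coaxial disc flanges of radius 103 mm and thickness 9 mm, joined by a core cylinder of radius 50 mm and height 239 mm. The lower flange rests on z = 0 and the three cylinders share a vertical axis.


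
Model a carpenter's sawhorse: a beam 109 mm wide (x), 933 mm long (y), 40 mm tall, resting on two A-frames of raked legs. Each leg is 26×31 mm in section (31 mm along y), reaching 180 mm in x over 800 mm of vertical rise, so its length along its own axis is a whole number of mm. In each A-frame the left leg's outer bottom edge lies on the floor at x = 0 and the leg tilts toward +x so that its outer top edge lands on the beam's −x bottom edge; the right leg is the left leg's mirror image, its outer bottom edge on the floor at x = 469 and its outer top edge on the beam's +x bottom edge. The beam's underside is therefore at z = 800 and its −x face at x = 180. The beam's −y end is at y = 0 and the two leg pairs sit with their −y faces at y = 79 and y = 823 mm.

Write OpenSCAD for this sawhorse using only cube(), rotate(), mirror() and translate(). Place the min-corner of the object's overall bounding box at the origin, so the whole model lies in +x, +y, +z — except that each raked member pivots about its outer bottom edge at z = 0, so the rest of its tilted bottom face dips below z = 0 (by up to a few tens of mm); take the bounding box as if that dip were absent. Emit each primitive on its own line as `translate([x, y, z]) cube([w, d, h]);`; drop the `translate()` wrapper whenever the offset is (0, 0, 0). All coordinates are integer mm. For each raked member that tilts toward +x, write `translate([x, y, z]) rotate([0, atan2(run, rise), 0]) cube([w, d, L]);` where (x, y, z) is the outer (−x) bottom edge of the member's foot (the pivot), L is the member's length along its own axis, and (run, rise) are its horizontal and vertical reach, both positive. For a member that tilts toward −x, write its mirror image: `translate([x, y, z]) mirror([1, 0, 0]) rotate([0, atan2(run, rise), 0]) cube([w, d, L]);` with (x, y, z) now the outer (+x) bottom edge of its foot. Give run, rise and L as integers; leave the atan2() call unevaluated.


// leg length = √(180² + 800²) = 820
// right-leg outer foot x = 2·180 + 109 = 469
// beam min-corner = (180, 0, 800)
translate([180, 0, 800]) cube([109, 933, 40]);
translate([0, 79, 0]) rotate([0, atan2(180, 800), 0]) cube([26, 31, 820]);
translate([469, 79, 0]) mirror([1, 0, 0]) rotate([0, atan2(180, 800), 0]) cube([26, 31, 820]);
translate([0, 823, 0]) rotate([0, atan2(180, 800), 0]) cube([26, 31, 820]);
translate([469, 823, 0]) mirror([1, 0, 0]) rotate([0, atan2(180, 800), 0]) cube([26, 31, 820]);


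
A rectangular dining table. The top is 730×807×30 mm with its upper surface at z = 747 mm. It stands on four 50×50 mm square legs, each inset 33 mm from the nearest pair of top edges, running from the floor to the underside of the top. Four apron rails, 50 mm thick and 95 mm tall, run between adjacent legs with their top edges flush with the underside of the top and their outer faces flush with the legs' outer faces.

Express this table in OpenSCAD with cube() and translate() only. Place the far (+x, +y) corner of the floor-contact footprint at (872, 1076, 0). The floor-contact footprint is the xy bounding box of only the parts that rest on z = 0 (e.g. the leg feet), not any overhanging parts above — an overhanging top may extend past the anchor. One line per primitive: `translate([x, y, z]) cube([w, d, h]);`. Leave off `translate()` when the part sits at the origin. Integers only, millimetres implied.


// leg_h = 747 - 30 = 717
// apron z = 717 - 95 = 622
translate([175, 302, 717]) cube([730, 807, 30]);
translate([208, 335, 0]) cube([50, 50, 717]);
translate([822, 335, 0]) cube([50, 50, 717]);
translate([208, 1026, 0]) cube([50, 50, 717]);
translate([822, 1026, 0]) cube([50, 50, 717]);
translate([258, 335, 622]) cube([564, 50, 95]);
translate([258, 1026, 622]) cube([564, 50, 95]);
translate([208, 385, 622]) cube([50, 641, 95]);
translate([822, 385, 622]) cube([50, 641, 95]);


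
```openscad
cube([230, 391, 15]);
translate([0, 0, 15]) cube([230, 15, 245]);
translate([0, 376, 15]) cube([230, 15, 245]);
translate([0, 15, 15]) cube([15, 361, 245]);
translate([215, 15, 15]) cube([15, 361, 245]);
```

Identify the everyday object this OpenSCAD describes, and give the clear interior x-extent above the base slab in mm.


An open box. The internal width is 200 mm.

A 230×391 base slab with four walls standing on it — an open box. The base is 230 mm wide and the walls are 15 mm thick, so the internal width is 230 − 2 × 15 = 200 mm.


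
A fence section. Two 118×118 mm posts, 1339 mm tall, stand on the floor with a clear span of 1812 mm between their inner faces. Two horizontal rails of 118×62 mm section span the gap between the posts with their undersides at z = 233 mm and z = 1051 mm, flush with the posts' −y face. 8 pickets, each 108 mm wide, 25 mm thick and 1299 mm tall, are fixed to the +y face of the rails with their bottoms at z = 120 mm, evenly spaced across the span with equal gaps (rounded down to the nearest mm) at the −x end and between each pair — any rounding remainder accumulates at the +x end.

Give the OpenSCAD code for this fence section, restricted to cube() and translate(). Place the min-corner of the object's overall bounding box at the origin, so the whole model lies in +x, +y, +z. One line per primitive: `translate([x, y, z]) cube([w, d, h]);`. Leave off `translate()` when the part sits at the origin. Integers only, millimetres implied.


cube([118, 118, 1339]);
translate([1930, 0, 0]) cube([118, 118, 1339]);
translate([118, 0, 233]) cube([1812, 118, 62]);
translate([118, 0, 1051]) cube([1812, 118, 62]);
translate([223, 118, 120]) cube([108, 25, 1299]);
translate([436, 118, 120]) cube([108, 25, 1299]);
translate([649, 118, 120]) cube([108, 25, 1299]);
translate([862, 118, 120]) cube([108, 25, 1299]);
translate([1075, 118, 120]) cube([108, 25, 1299]);
translate([1288, 118, 120]) cube([108, 25, 1299]);
translate([1501, 118, 120]) cube([108, 25, 1299]);
translate([1714, 118, 120]) cube([108, 25, 1299]);


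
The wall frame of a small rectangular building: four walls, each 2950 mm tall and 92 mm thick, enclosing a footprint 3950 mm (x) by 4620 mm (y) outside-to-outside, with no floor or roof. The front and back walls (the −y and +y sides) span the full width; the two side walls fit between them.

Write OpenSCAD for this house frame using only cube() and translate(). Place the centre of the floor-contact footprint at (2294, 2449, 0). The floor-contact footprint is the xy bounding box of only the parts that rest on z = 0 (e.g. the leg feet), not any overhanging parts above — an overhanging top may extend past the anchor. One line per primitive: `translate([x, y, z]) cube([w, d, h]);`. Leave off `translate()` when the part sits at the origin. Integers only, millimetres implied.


translate([319, 139, 0]) cube([3950, 92, 2950]);
translate([319, 4667, 0]) cube([3950, 92, 2950]);
translate([319, 231, 0]) cube([92, 4436, 2950]);
translate([4177, 231, 0]) cube([92, 4436, 2950]);


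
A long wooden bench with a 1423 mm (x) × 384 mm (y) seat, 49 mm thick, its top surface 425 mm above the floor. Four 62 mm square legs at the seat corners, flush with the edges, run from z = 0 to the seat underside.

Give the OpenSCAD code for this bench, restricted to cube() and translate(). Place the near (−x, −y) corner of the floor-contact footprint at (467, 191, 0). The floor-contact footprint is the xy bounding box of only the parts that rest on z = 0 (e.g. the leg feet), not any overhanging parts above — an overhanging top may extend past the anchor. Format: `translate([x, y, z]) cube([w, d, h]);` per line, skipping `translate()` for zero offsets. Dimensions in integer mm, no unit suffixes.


translate([467, 191, 376]) cube([1423, 384, 49]);
translate([467, 191, 0]) cube([62, 62, 376]);
translate([467, 513, 0]) cube([62, 62, 376]);
translate([1828, 191, 0]) cube([62, 62, 376]);
translate([1828, 513, 0]) cube([62, 62, 376]);


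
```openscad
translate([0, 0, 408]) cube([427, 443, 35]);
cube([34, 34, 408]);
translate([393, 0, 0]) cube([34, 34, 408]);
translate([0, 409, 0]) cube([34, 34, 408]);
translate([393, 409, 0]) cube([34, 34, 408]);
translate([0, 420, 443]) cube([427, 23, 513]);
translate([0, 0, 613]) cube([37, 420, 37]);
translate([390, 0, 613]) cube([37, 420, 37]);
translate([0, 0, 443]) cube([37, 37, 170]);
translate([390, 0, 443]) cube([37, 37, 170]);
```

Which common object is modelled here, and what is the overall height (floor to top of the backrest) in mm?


A chair. The overall height is 956 mm.

A slab on four corner posts with a tall panel at the back — a chair. The seat slab sits at z = 408 with thickness 35, and the 513 mm backrest starts at the seat top, so the overall height is 408 + 35 + 513 = 956 mm.


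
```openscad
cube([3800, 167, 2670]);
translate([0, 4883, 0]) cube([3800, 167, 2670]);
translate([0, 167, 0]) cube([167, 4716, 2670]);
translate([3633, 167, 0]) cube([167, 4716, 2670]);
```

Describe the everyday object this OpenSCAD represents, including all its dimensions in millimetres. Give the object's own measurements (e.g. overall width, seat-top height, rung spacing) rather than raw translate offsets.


The wall frame of a small rectangular building: four walls, each 2670 mm tall and 167 mm thick, enclosing a footprint 3800 mm (x) by 5050 mm (y) outside-to-outside, with no floor or roof. The front and back walls (the −y and +y sides) span the full width; the two side walls fit between them.


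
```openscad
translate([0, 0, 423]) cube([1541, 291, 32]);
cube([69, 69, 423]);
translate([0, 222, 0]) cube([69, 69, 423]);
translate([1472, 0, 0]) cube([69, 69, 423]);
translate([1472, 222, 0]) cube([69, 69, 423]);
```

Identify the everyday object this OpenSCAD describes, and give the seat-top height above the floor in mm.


A bench. The seat-top height is 455 mm.

A long slab on four corner posts — a bench. The slab sits at z = 423 with thickness 32, so the top is 423 + 32 = 455 mm.


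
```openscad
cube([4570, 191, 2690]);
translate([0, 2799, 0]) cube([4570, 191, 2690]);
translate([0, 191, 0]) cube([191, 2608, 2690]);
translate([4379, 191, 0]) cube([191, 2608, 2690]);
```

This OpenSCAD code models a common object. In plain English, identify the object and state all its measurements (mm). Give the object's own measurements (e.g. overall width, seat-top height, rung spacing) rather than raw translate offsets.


The wall frame of a small rectangular building: four walls, each 2690 mm tall and 191 mm thick, enclosing a footprint 4570 mm (x) by 2990 mm (y) outside-to-outside, with no floor or roof. The front and back walls (the −y and +y sides) span the full width; the two side walls fit between them.


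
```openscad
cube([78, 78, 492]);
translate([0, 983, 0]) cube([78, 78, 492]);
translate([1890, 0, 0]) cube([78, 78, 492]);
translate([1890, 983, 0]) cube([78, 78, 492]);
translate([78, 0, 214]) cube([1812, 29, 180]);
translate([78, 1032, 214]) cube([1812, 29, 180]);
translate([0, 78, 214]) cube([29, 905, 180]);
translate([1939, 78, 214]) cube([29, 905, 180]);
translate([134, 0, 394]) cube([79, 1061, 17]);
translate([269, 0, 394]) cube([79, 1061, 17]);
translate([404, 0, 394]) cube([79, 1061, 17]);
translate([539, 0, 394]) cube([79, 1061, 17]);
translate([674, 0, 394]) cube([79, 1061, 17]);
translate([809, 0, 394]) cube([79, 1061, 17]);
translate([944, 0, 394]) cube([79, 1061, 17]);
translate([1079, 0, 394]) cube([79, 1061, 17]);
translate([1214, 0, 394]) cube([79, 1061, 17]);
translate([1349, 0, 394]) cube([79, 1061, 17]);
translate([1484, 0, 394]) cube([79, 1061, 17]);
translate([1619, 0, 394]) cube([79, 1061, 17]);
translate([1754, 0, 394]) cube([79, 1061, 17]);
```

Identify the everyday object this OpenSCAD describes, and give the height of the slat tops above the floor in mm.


A bed frame. The slat-top height is 411 mm.

Four posts, four rails, and a row of slats — a bed frame. Slats sit on the rails at z = 214 + 180 = 394; with slat thickness 17, the top is 411 mm.


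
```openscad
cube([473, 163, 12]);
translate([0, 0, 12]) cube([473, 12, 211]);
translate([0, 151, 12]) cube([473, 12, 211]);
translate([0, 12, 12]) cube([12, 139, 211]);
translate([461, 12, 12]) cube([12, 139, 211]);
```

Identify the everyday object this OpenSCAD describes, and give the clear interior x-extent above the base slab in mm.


An open box. The internal width is 449 mm.

A 473×163 base slab with four walls standing on it — an open box. The base is 473 mm wide and the walls are 12 mm thick, so the internal width is 473 − 2 × 12 = 449 mm.


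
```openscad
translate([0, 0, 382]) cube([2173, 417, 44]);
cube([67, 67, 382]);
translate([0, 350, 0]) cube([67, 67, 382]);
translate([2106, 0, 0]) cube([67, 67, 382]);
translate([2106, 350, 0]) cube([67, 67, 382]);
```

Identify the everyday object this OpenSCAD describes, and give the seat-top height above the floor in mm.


A bench. The seat-top height is 426 mm.

A long slab on four corner posts — a bench. The slab sits at z = 382 with thickness 44, so the top is 382 + 44 = 426 mm.


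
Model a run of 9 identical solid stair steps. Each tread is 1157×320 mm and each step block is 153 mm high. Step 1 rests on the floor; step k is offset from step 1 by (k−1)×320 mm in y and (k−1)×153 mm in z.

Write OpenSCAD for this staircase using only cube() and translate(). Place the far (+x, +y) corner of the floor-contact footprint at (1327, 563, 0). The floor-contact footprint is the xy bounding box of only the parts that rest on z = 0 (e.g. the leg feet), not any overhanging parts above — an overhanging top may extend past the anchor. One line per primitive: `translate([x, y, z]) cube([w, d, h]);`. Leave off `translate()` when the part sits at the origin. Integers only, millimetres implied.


translate([170, 243, 0]) cube([1157, 320, 153]);
translate([170, 563, 153]) cube([1157, 320, 153]);
translate([170, 883, 306]) cube([1157, 320, 153]);
translate([170, 1203, 459]) cube([1157, 320, 153]);
translate([170, 1523, 612]) cube([1157, 320, 153]);
translate([170, 1843, 765]) cube([1157, 320, 153]);
translate([170, 2163, 918]) cube([1157, 320, 153]);
translate([170, 2483, 1071]) cube([1157, 320, 153]);
translate([170, 2803, 1224]) cube([1157, 320, 153]);


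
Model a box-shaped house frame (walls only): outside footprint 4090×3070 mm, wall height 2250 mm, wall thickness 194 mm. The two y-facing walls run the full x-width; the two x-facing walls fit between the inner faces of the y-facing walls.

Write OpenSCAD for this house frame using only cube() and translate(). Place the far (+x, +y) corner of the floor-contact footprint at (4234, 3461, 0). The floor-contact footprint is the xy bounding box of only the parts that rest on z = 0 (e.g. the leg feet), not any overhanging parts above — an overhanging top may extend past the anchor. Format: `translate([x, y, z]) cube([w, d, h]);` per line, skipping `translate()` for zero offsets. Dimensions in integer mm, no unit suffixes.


translate([144, 391, 0]) cube([4090, 194, 2250]);
translate([144, 3267, 0]) cube([4090, 194, 2250]);
translate([144, 585, 0]) cube([194, 2682, 2250]);
translate([4040, 585, 0]) cube([194, 2682, 2250]);


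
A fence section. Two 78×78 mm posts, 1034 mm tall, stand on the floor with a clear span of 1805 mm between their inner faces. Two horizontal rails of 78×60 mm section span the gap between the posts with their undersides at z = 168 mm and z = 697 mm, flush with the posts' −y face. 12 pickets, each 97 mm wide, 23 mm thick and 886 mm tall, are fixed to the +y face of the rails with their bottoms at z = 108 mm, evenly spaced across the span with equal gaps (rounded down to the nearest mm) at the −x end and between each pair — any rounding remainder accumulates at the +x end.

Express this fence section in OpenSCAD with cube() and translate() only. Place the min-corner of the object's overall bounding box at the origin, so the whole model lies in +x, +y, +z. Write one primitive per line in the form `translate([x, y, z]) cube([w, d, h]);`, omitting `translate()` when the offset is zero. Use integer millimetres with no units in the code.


cube([78, 78, 1034]);
translate([1883, 0, 0]) cube([78, 78, 1034]);
translate([78, 0, 168]) cube([1805, 78, 60]);
translate([78, 0, 697]) cube([1805, 78, 60]);
translate([127, 78, 108]) cube([97, 23, 886]);
translate([273, 78, 108]) cube([97, 23, 886]);
translate([419, 78, 108]) cube([97, 23, 886]);
translate([565, 78, 108]) cube([97, 23, 886]);
translate([711, 78, 108]) cube([97, 23, 886]);
translate([857, 78, 108]) cube([97, 23, 886]);
translate([1003, 78, 108]) cube([97, 23, 886]);
translate([1149, 78, 108]) cube([97, 23, 886]);
translate([1295, 78, 108]) cube([97, 23, 886]);
translate([1441, 78, 108]) cube([97, 23, 886]);
translate([1587, 78, 108]) cube([97, 23, 886]);
translate([1733, 78, 108]) cube([97, 23, 886]);


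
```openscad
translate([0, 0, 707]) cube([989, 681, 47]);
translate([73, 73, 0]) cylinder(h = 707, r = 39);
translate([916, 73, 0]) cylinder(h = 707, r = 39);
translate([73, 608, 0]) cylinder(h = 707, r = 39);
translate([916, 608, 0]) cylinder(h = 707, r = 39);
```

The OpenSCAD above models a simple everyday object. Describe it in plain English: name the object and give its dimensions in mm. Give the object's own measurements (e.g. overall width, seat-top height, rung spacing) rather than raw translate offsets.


A rectangular dining table. The top is 989×681×47 mm with its upper surface at z = 754 mm. It stands on four round legs of 78 mm diameter, each leg's bounding box inset 34 mm from the nearest pair of top edges, running from the floor to the underside of the top.


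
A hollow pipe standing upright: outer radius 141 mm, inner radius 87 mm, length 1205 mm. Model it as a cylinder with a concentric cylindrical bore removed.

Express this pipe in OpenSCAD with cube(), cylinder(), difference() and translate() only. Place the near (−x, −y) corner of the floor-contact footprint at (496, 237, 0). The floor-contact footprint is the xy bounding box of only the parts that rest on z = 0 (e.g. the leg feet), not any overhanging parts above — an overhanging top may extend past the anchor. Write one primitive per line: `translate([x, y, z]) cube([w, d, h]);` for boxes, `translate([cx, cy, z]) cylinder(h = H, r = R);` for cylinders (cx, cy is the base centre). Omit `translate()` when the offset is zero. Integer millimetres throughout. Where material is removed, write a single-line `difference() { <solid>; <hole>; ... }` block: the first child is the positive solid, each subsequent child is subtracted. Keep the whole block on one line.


difference() { translate([637, 378, 0]) cylinder(h = 1205, r = 141); translate([637, 378, 0]) cylinder(h = 1205, r = 87); }


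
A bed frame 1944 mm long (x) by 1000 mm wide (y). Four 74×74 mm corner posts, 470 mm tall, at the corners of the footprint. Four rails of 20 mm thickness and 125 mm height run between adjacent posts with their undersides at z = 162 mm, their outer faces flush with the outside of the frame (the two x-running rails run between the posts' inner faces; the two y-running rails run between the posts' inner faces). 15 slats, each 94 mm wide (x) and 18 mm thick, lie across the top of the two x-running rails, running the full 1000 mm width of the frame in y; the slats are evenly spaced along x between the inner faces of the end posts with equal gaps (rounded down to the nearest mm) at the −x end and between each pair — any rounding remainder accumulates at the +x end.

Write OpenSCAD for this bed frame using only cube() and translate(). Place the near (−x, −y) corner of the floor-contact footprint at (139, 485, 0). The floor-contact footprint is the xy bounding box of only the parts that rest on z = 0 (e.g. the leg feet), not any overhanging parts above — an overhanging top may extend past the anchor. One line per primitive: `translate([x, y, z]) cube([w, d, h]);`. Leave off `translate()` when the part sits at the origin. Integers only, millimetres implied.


// slat z = rail_z + rail_h = 162 + 125 = 287
// slat gap = ⌊(1796 − 15·94) / 16⌋ = 24
translate([139, 485, 0]) cube([74, 74, 470]);
translate([139, 1411, 0]) cube([74, 74, 470]);
translate([2009, 485, 0]) cube([74, 74, 470]);
translate([2009, 1411, 0]) cube([74, 74, 470]);
translate([213, 485, 162]) cube([1796, 20, 125]);
translate([213, 1465, 162]) cube([1796, 20, 125]);
translate([139, 559, 162]) cube([20, 852, 125]);
translate([2063, 559, 162]) cube([20, 852, 125]);
translate([237, 485, 287]) cube([94, 1000, 18]);
translate([355, 485, 287]) cube([94, 1000, 18]);
translate([473, 485, 287]) cube([94, 1000, 18]);
translate([591, 485, 287]) cube([94, 1000, 18]);
translate([709, 485, 287]) cube([94, 1000, 18]);
translate([827, 485, 287]) cube([94, 1000, 18]);
translate([945, 485, 287]) cube([94, 1000, 18]);
translate([1063, 485, 287]) cube([94, 1000, 18]);
translate([1181, 485, 287]) cube([94, 1000, 18]);
translate([1299, 485, 287]) cube([94, 1000, 18]);
translate([1417, 485, 287]) cube([94, 1000, 18]);
translate([1535, 485, 287]) cube([94, 1000, 18]);
translate([1653, 485, 287]) cube([94, 1000, 18]);
translate([1771, 485, 287]) cube([94, 1000, 18]);
translate([1889, 485, 287]) cube([94, 1000, 18]);


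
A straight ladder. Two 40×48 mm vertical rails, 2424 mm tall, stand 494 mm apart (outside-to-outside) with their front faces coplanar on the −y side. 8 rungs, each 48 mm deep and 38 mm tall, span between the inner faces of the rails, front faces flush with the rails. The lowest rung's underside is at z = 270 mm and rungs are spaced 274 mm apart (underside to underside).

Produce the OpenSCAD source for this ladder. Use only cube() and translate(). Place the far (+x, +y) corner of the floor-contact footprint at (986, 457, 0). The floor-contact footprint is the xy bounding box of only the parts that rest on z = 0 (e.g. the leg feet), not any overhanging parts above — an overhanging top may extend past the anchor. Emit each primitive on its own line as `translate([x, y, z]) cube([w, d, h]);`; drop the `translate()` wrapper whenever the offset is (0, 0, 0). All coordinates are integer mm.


translate([492, 409, 0]) cube([40, 48, 2424]);
translate([946, 409, 0]) cube([40, 48, 2424]);
translate([532, 409, 270]) cube([414, 48, 38]);
translate([532, 409, 544]) cube([414, 48, 38]);
translate([532, 409, 818]) cube([414, 48, 38]);
translate([532, 409, 1092]) cube([414, 48, 38]);
translate([532, 409, 1366]) cube([414, 48, 38]);
translate([532, 409, 1640]) cube([414, 48, 38]);
translate([532, 409, 1914]) cube([414, 48, 38]);
translate([532, 409, 2188]) cube([414, 48, 38]);
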